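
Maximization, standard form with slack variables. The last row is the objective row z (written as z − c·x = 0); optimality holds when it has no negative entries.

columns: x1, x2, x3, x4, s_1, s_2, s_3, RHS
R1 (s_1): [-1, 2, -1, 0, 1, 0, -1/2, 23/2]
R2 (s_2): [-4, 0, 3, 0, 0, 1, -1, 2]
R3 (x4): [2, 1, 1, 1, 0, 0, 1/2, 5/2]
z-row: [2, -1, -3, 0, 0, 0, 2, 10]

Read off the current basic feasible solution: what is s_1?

s_1 is basic (row 1); its value is the RHS of that row, 23/2.

23/2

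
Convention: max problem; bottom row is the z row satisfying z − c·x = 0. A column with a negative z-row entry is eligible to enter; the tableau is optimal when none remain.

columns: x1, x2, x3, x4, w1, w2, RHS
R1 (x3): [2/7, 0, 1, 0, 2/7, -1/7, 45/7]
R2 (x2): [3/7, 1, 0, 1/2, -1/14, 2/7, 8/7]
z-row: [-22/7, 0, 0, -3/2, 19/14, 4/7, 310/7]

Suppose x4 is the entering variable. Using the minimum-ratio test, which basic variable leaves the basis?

Column x4 entries and ratios — x3: 0 ≤ 0, skip; x2: (8/7)/(1/2) = 16/7.
Smallest ratio is 16/7 in the row of x2, so x2 leaves.

x2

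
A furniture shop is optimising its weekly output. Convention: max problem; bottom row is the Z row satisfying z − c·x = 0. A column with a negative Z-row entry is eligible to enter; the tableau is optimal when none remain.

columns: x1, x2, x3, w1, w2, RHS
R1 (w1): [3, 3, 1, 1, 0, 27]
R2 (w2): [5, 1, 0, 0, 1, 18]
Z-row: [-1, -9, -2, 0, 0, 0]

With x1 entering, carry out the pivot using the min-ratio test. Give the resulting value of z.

Ratio test on column x1 — row 1: 27/3 = 9; row 2: 18/5 = 18/5. Minimum is 18/5 at row 2 (w2 leaves); pivot element 5.
Pivot on row 2; the Z-row RHS becomes 0 − (-1)·(18/5) = 18/5.

18/5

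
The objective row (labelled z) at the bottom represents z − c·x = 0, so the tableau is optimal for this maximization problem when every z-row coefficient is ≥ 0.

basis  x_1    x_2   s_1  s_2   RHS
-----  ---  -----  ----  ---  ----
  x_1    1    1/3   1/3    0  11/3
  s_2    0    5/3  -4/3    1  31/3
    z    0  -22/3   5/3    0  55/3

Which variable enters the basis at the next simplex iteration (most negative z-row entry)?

x_2

Negative z-row entries: x_2: -22/3.
The most negative is -22/3 in column x_2, so x_2 enters.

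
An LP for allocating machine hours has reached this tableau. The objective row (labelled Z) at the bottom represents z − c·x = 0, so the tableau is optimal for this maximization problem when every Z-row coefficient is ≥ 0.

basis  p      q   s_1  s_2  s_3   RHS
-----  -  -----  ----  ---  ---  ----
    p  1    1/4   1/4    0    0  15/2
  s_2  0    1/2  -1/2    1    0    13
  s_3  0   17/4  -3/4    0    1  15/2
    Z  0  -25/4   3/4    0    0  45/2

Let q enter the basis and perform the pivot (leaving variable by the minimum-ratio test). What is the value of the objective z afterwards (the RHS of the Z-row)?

570/17

Ratio test on column q — row 1: (15/2)/(1/4) = 30; row 2: 13/(1/2) = 26; row 3: (15/2)/(17/4) = 30/17. Minimum is 30/17 at row 3 (s_3 leaves); pivot element 17/4.
Pivot on row 3; the Z-row RHS becomes 45/2 − (-25/4)·(30/17) = 570/17.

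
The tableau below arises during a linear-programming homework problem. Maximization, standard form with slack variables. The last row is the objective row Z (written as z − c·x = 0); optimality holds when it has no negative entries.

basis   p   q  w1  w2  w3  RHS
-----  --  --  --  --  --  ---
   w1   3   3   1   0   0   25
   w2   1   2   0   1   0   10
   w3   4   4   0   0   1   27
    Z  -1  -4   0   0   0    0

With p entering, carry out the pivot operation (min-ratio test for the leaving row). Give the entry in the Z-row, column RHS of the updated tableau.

Ratio test on column p — row 1: 25/3 = 25/3; row 2: 10/1 = 10; row 3: 27/4 = 27/4. Minimum is 27/4 at row 3 (w3 leaves); pivot element 4.
Divide row 3 by 4; eliminate column p from the other rows.
Z-row update in column RHS: 0 − (-1)·(27/4) = 27/4.

27/4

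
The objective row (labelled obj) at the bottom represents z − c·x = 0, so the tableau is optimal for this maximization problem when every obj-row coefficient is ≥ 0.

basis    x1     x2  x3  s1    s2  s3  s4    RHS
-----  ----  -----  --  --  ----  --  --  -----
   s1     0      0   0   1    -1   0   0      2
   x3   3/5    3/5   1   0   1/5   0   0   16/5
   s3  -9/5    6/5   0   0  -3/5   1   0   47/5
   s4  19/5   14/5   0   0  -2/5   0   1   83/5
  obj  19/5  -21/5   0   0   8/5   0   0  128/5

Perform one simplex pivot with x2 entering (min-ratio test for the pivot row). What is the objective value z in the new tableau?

48

Ratio test on column x2 — row 1: entry 0 ≤ 0; row 2: (16/5)/(3/5) = 16/3; row 3: (47/5)/(6/5) = 47/6; row 4: (83/5)/(14/5) = 83/14. Minimum is 16/3 at row 2 (x3 leaves); pivot element 3/5.
Pivot on row 2; the obj-row RHS becomes 128/5 − (-21/5)·(16/3) = 48.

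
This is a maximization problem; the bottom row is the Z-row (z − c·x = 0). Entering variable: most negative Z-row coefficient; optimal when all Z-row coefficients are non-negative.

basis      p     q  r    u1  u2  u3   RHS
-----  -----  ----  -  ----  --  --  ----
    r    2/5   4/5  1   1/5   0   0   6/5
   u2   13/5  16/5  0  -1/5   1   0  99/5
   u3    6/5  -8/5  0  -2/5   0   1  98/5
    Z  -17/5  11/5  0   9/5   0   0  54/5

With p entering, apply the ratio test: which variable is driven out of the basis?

Column p entries and ratios — r: (6/5)/(2/5) = 3; u2: (99/5)/(13/5) = 99/13; u3: (98/5)/(6/5) = 49/3.
Smallest ratio is 3 in the row of r, so r leaves.

r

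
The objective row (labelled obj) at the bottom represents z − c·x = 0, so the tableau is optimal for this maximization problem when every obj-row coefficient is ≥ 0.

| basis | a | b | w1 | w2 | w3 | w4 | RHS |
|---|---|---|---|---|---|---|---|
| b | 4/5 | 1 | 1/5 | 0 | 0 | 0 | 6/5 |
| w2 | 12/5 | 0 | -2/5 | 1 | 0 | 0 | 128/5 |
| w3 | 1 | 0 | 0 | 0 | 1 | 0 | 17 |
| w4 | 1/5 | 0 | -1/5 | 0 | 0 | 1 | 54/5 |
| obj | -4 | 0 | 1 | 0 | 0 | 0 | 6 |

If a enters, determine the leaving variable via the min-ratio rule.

b

Column a entries and ratios — b: (6/5)/(4/5) = 3/2; w2: (128/5)/(12/5) = 32/3; w3: 17/1 = 17; w4: (54/5)/(1/5) = 54.
Smallest ratio is 3/2 in the row of b, so b leaves.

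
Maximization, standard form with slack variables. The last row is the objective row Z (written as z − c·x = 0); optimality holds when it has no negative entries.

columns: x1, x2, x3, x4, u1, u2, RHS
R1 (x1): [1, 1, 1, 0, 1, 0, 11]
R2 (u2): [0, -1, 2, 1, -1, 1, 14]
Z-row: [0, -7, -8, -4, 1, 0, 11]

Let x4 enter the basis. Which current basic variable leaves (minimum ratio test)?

Column x4 entries and ratios — x1: 0 ≤ 0, skip; u2: 14/1 = 14.
Smallest ratio is 14 in the row of u2, so u2 leaves.

u2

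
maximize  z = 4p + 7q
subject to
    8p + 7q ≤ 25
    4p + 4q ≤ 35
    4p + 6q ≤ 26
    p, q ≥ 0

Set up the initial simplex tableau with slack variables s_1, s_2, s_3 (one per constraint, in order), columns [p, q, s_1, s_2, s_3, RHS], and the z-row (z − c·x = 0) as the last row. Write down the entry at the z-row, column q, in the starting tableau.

-7

The z-row carries the negated objective coefficients: the q entry is -7.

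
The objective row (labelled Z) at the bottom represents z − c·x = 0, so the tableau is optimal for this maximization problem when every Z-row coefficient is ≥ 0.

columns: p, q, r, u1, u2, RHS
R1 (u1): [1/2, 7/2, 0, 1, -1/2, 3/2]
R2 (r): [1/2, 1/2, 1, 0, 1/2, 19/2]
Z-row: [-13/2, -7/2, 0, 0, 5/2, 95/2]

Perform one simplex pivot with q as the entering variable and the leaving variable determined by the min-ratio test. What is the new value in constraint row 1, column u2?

-1/7

Ratio test on column q — row 1: (3/2)/(7/2) = 3/7; row 2: (19/2)/(1/2) = 19. Minimum is 3/7 at row 1 (u1 leaves); pivot element 7/2.
Divide row 1 by 7/2; eliminate column q from the other rows.
In the new row 1, the u2 entry is the old entry divided by the pivot: (-1/2)/(7/2) = -1/7.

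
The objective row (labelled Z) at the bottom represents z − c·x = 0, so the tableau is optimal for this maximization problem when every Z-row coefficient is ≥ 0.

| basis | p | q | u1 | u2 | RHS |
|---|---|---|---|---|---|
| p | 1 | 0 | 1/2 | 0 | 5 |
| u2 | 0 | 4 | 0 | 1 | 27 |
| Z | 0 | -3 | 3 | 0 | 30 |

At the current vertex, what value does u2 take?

27

u2 is basic (row 2); its value is the RHS of that row, 27.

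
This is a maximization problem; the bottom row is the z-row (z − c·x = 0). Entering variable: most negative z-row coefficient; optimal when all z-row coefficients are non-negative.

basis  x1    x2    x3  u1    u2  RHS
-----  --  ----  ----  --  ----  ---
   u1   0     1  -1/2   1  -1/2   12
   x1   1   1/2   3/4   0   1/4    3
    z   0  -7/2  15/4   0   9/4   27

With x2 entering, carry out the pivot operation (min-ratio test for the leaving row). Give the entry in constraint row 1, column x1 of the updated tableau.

Ratio test on column x2 — row 1: 12/1 = 12; row 2: 3/(1/2) = 6. Minimum is 6 at row 2 (x1 leaves); pivot element 1/2.
Divide row 2 by 1/2; eliminate column x2 from the other rows.
Row 1 update in column x1: 0 − 1·2 = -2.

-2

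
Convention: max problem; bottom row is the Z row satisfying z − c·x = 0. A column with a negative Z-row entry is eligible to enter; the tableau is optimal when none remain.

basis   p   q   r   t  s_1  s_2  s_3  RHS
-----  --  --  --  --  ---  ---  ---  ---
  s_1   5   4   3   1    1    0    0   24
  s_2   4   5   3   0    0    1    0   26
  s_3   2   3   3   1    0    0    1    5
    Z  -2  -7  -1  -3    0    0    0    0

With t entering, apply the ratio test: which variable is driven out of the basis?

Column t entries and ratios — s_1: 24/1 = 24; s_2: 0 ≤ 0, skip; s_3: 5/1 = 5.
Smallest ratio is 5 in the row of s_3, so s_3 leaves.

s_3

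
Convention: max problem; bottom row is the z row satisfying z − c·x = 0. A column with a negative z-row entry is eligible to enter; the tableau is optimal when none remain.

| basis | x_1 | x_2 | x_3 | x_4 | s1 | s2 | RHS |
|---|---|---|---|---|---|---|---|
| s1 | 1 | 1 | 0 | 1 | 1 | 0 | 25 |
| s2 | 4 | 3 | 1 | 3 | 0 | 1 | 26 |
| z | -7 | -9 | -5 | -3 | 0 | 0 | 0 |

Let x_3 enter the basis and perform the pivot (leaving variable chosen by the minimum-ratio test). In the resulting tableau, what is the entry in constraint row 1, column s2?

0

Ratio test on column x_3 — row 1: entry 0 ≤ 0; row 2: 26/1 = 26. Minimum is 26 at row 2 (s2 leaves); pivot element 1.
Divide row 2 by 1; eliminate column x_3 from the other rows.
Row 1 update in column s2: 0 − 0·1 = 0.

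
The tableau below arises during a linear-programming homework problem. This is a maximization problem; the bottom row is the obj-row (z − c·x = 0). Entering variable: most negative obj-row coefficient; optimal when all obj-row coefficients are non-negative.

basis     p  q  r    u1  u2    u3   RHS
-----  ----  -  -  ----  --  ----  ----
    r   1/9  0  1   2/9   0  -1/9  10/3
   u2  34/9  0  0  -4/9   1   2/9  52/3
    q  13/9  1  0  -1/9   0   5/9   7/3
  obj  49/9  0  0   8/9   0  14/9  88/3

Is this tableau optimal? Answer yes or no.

Every obj-row coefficient is ≥ 0, so the tableau is optimal.

yes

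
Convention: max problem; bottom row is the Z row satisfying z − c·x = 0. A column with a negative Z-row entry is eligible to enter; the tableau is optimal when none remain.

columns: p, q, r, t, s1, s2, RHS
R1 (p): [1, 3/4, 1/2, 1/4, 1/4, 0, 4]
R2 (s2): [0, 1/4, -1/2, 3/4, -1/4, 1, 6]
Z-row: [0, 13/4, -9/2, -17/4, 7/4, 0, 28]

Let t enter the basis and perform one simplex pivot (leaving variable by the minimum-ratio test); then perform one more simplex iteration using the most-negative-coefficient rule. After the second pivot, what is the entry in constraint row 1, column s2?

-1/2

Ratio test on column t — row 1: 4/(1/4) = 16; row 2: 6/(3/4) = 8. Minimum is 8 at row 2 (s2 leaves); pivot element 3/4.
Divide row 2 by 3/4; eliminate column t from the other rows.
Second iteration: most negative Z-row entry is -22/3 in column r, so r enters.
Ratio test on column r — row 1: 2/(2/3) = 3; row 2: entry -2/3 ≤ 0. Minimum is 3 at row 1 (p leaves); pivot element 2/3.
Divide row 1 by 2/3; eliminate column r from the other rows.
After both pivots, the entry at constraint row 1, column s2 is -1/2.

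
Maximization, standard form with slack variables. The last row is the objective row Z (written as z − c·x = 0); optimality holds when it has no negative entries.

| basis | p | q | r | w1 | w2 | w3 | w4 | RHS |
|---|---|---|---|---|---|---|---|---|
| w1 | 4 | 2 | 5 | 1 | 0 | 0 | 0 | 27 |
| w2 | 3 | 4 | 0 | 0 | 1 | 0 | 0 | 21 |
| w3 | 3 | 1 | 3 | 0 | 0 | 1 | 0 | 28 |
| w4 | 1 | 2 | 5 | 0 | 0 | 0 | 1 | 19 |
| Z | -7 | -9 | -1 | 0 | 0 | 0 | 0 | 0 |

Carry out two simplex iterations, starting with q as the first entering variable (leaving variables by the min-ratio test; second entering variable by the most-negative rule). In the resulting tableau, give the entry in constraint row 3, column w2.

1/20

Ratio test on column q — row 1: 27/2 = 27/2; row 2: 21/4 = 21/4; row 3: 28/1 = 28; row 4: 19/2 = 19/2. Minimum is 21/4 at row 2 (w2 leaves); pivot element 4.
Divide row 2 by 4; eliminate column q from the other rows.
Second iteration: most negative Z-row entry is -1 in column r, so r enters.
Ratio test on column r — row 1: (33/2)/5 = 33/10; row 2: entry 0 ≤ 0; row 3: (91/4)/3 = 91/12; row 4: (17/2)/5 = 17/10. Minimum is 17/10 at row 4 (w4 leaves); pivot element 5.
Divide row 4 by 5; eliminate column r from the other rows.
After both pivots, the entry at constraint row 3, column w2 is 1/20.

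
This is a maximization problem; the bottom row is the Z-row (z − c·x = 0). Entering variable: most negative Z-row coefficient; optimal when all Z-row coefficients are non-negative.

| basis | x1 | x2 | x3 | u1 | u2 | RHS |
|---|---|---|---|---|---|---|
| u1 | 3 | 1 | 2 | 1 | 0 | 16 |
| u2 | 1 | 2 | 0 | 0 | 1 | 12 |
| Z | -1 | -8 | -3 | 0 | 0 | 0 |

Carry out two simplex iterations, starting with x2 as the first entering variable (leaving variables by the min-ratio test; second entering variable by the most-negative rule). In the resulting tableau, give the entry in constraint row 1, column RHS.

Ratio test on column x2 — row 1: 16/1 = 16; row 2: 12/2 = 6. Minimum is 6 at row 2 (u2 leaves); pivot element 2.
Divide row 2 by 2; eliminate column x2 from the other rows.
Second iteration: most negative Z-row entry is -3 in column x3, so x3 enters.
Ratio test on column x3 — row 1: 10/2 = 5; row 2: entry 0 ≤ 0. Minimum is 5 at row 1 (u1 leaves); pivot element 2.
Divide row 1 by 2; eliminate column x3 from the other rows.
After both pivots, the entry at constraint row 1, column RHS is 5.

5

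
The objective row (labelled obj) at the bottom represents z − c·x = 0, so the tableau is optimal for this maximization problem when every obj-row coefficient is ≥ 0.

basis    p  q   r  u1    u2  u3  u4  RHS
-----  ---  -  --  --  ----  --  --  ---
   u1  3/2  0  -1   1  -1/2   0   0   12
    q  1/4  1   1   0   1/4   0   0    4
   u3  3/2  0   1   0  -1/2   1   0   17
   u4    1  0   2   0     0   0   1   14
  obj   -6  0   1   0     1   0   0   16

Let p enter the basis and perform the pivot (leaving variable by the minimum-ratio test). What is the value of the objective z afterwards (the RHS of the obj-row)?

64

Ratio test on column p — row 1: 12/(3/2) = 8; row 2: 4/(1/4) = 16; row 3: 17/(3/2) = 34/3; row 4: 14/1 = 14. Minimum is 8 at row 1 (u1 leaves); pivot element 3/2.
Pivot on row 1; the obj-row RHS becomes 16 − (-6)·8 = 64.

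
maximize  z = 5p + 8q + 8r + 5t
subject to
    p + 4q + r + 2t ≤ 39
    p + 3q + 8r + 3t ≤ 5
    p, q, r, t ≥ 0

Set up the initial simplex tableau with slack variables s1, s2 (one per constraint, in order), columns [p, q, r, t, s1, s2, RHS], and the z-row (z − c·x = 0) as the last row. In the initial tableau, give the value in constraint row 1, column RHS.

39

The RHS of constraint 1 is b_1 = 39.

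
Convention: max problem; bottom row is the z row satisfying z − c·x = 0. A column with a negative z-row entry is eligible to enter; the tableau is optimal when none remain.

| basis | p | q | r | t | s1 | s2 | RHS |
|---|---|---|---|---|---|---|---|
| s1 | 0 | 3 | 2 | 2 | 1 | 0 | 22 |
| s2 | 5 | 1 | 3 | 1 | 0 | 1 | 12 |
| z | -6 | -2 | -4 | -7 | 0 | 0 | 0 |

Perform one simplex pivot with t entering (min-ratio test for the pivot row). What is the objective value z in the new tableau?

Ratio test on column t — row 1: 22/2 = 11; row 2: 12/1 = 12. Minimum is 11 at row 1 (s1 leaves); pivot element 2.
Pivot on row 1; the z-row RHS becomes 0 − (-7)·11 = 77.

77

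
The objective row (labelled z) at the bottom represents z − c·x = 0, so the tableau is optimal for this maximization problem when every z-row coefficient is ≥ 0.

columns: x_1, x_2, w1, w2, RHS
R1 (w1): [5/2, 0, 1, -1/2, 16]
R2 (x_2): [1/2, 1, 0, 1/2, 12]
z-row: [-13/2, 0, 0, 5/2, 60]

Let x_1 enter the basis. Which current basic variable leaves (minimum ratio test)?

Column x_1 entries and ratios — w1: 16/(5/2) = 32/5; x_2: 12/(1/2) = 24.
Smallest ratio is 32/5 in the row of w1, so w1 leaves.

w1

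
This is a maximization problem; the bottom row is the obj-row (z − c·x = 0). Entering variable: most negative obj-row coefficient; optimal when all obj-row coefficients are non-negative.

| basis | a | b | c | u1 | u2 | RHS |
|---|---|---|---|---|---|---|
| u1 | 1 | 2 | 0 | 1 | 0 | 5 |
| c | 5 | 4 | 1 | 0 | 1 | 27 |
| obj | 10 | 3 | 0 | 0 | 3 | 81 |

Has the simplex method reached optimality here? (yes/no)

Every obj-row coefficient is ≥ 0, so the tableau is optimal.

yes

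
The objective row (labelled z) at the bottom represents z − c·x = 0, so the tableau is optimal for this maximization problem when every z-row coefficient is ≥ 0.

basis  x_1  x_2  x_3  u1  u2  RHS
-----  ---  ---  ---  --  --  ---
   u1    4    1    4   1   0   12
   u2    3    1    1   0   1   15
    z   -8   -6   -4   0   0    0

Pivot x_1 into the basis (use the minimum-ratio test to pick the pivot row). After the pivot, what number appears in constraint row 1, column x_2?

1/4

Ratio test on column x_1 — row 1: 12/4 = 3; row 2: 15/3 = 5. Minimum is 3 at row 1 (u1 leaves); pivot element 4.
Divide row 1 by 4; eliminate column x_1 from the other rows.
In the new row 1, the x_2 entry is the old entry divided by the pivot: 1/4 = 1/4.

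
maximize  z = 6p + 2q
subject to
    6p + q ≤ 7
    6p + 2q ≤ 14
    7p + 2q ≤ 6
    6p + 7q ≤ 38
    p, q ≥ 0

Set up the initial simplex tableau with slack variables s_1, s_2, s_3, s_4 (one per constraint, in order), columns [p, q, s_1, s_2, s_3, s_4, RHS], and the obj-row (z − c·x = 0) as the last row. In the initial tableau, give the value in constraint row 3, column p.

Constraint 3 has coefficient 7 on p.

7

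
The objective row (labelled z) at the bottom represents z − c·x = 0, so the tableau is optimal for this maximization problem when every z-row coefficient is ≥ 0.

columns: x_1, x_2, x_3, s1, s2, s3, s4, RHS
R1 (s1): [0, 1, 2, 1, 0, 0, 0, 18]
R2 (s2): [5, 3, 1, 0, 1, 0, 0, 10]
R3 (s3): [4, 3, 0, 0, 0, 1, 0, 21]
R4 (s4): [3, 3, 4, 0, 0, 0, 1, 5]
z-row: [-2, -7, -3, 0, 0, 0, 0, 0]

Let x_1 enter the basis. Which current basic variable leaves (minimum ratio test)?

Column x_1 entries and ratios — s1: 0 ≤ 0, skip; s2: 10/5 = 2; s3: 21/4 = 21/4; s4: 5/3 = 5/3.
Smallest ratio is 5/3 in the row of s4, so s4 leaves.

s4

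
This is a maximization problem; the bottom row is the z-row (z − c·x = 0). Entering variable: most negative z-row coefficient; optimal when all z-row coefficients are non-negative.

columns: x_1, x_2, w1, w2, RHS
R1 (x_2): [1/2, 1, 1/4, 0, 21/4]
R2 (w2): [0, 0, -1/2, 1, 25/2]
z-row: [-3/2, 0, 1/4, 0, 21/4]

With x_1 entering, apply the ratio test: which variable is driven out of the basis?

Column x_1 entries and ratios — x_2: (21/4)/(1/2) = 21/2; w2: 0 ≤ 0, skip.
Smallest ratio is 21/2 in the row of x_2, so x_2 leaves.

x_2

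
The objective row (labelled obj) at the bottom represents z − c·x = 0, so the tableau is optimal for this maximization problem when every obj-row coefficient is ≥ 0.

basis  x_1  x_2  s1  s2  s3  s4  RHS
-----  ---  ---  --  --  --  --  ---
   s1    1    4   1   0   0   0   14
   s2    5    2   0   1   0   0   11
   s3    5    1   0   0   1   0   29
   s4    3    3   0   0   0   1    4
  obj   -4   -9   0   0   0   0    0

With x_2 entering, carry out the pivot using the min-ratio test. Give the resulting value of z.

12

Ratio test on column x_2 — row 1: 14/4 = 7/2; row 2: 11/2 = 11/2; row 3: 29/1 = 29; row 4: 4/3 = 4/3. Minimum is 4/3 at row 4 (s4 leaves); pivot element 3.
Pivot on row 4; the obj-row RHS becomes 0 − (-9)·(4/3) = 12.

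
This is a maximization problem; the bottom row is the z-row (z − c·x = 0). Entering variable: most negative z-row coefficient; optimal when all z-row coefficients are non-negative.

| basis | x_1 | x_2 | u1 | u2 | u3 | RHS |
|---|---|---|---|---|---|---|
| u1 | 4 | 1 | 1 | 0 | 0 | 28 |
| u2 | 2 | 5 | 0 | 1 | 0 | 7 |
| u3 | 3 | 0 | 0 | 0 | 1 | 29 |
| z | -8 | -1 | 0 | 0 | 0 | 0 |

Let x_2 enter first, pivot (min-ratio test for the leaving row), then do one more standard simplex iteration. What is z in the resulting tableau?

Ratio test on column x_2 — row 1: 28/1 = 28; row 2: 7/5 = 7/5; row 3: entry 0 ≤ 0. Minimum is 7/5 at row 2 (u2 leaves); pivot element 5.
Pivot on row 2; the z-row RHS becomes 0 − (-1)·(7/5) = 7/5.
Next entering variable (most negative z-row entry -38/5): x_1.
Ratio test on column x_1 — row 1: (133/5)/(18/5) = 133/18; row 2: (7/5)/(2/5) = 7/2; row 3: 29/3 = 29/3. Minimum is 7/2 at row 2 (x_2 leaves); pivot element 2/5.
After the second pivot the z-row RHS is 7/5 − (-38/5)·(7/2) = 28.

28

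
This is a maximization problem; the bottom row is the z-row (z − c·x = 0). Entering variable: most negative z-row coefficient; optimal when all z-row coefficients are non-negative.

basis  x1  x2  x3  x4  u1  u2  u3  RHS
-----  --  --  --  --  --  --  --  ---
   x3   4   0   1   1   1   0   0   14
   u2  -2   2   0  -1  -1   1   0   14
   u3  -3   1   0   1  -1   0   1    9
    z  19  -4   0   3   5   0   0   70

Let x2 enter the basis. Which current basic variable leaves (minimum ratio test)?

u2

Column x2 entries and ratios — x3: 0 ≤ 0, skip; u2: 14/2 = 7; u3: 9/1 = 9.
Smallest ratio is 7 in the row of u2, so u2 leaves.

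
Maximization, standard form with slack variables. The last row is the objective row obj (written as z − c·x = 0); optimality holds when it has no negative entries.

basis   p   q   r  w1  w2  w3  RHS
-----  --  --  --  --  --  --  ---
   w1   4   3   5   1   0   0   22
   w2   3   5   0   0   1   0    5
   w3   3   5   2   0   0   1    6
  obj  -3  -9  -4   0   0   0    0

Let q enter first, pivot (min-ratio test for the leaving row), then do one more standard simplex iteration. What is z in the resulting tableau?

11

Ratio test on column q — row 1: 22/3 = 22/3; row 2: 5/5 = 1; row 3: 6/5 = 6/5. Minimum is 1 at row 2 (w2 leaves); pivot element 5.
Pivot on row 2; the obj-row RHS becomes 0 − (-9)·1 = 9.
Next entering variable (most negative obj-row entry -4): r.
Ratio test on column r — row 1: 19/5 = 19/5; row 2: entry 0 ≤ 0; row 3: 1/2 = 1/2. Minimum is 1/2 at row 3 (w3 leaves); pivot element 2.
After the second pivot the obj-row RHS is 9 − (-4)·(1/2) = 11.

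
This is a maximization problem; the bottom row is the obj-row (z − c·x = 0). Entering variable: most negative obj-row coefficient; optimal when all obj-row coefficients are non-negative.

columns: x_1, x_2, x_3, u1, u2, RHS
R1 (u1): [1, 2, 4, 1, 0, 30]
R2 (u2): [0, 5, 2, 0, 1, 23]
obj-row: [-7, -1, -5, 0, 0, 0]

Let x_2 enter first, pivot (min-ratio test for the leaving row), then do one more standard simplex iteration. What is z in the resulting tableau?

751/5

Ratio test on column x_2 — row 1: 30/2 = 15; row 2: 23/5 = 23/5. Minimum is 23/5 at row 2 (u2 leaves); pivot element 5.
Pivot on row 2; the obj-row RHS becomes 0 − (-1)·(23/5) = 23/5.
Next entering variable (most negative obj-row entry -7): x_1.
Ratio test on column x_1 — row 1: (104/5)/1 = 104/5; row 2: entry 0 ≤ 0. Minimum is 104/5 at row 1 (u1 leaves); pivot element 1.
After the second pivot the obj-row RHS is 23/5 − (-7)·(104/5) = 751/5.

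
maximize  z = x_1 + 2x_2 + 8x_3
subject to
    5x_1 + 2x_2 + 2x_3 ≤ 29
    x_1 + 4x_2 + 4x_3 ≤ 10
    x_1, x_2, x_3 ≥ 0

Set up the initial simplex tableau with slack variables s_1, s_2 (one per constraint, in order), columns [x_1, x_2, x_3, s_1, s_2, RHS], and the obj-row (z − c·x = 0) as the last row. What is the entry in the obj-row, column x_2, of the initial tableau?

The obj-row carries the negated objective coefficients: the x_2 entry is -2.

-2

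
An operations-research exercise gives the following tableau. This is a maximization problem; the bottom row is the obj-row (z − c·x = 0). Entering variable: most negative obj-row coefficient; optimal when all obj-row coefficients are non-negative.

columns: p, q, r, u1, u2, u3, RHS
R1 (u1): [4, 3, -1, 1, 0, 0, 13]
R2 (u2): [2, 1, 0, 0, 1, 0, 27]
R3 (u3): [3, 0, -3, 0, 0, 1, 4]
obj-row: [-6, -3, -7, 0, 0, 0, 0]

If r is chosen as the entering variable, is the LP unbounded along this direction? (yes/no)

yes

Every constraint-row entry in column r is ≤ 0, so increasing r is unbounded.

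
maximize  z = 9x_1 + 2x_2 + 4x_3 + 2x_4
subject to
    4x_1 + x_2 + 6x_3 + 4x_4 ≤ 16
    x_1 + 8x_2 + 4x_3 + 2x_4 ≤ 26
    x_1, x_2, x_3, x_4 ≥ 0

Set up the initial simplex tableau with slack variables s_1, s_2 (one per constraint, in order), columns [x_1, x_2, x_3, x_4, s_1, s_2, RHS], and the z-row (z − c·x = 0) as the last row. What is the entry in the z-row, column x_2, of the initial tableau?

The z-row carries the negated objective coefficients: the x_2 entry is -2.

-2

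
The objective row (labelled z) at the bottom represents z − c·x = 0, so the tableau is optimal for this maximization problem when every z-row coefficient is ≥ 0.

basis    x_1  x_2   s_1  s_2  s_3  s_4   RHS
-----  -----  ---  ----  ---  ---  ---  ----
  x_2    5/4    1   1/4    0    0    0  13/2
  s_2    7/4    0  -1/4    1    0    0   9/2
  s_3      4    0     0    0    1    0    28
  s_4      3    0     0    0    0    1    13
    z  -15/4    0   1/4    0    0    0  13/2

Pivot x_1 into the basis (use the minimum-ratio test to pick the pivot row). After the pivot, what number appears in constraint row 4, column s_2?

Ratio test on column x_1 — row 1: (13/2)/(5/4) = 26/5; row 2: (9/2)/(7/4) = 18/7; row 3: 28/4 = 7; row 4: 13/3 = 13/3. Minimum is 18/7 at row 2 (s_2 leaves); pivot element 7/4.
Divide row 2 by 7/4; eliminate column x_1 from the other rows.
Row 4 update in column s_2: 0 − 3·(4/7) = -12/7.

-12/7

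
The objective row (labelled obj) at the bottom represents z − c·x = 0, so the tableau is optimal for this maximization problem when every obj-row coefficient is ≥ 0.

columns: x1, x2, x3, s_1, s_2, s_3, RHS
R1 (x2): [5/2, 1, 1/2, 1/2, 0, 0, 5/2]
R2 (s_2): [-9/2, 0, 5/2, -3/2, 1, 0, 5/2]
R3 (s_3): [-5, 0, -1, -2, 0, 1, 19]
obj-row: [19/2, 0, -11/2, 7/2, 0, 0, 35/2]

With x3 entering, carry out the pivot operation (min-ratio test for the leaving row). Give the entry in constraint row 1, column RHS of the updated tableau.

2

Ratio test on column x3 — row 1: (5/2)/(1/2) = 5; row 2: (5/2)/(5/2) = 1; row 3: entry -1 ≤ 0. Minimum is 1 at row 2 (s_2 leaves); pivot element 5/2.
Divide row 2 by 5/2; eliminate column x3 from the other rows.
Row 1 update in column RHS: 5/2 − (1/2)·1 = 2.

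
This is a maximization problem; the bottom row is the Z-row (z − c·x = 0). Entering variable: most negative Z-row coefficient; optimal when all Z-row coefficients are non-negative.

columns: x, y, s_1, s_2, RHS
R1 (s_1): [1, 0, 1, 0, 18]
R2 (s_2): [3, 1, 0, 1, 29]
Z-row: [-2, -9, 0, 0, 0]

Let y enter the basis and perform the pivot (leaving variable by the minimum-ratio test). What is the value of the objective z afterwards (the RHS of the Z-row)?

261

Ratio test on column y — row 1: entry 0 ≤ 0; row 2: 29/1 = 29. Minimum is 29 at row 2 (s_2 leaves); pivot element 1.
Pivot on row 2; the Z-row RHS becomes 0 − (-9)·29 = 261.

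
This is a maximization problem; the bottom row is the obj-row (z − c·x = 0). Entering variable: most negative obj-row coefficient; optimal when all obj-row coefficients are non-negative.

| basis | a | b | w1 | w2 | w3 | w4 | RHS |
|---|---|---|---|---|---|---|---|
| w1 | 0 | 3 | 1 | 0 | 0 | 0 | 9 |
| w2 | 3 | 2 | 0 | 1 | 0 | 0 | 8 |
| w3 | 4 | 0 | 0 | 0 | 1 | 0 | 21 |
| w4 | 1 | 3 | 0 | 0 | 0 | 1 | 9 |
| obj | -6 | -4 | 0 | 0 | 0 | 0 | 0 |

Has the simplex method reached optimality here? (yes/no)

no

The obj-row has a negative entry -6 in column a, so it is not optimal.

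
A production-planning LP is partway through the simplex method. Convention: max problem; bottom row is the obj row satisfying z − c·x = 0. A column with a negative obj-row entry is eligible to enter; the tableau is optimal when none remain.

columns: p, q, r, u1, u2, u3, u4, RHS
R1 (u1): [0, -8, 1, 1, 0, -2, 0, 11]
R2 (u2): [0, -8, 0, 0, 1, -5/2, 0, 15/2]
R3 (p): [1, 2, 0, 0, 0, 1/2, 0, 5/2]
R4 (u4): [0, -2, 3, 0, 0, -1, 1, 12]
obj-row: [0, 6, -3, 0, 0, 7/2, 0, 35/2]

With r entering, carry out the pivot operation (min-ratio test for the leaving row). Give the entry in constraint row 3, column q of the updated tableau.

2

Ratio test on column r — row 1: 11/1 = 11; row 2: entry 0 ≤ 0; row 3: entry 0 ≤ 0; row 4: 12/3 = 4. Minimum is 4 at row 4 (u4 leaves); pivot element 3.
Divide row 4 by 3; eliminate column r from the other rows.
Row 3 update in column q: 2 − 0·(-2/3) = 2.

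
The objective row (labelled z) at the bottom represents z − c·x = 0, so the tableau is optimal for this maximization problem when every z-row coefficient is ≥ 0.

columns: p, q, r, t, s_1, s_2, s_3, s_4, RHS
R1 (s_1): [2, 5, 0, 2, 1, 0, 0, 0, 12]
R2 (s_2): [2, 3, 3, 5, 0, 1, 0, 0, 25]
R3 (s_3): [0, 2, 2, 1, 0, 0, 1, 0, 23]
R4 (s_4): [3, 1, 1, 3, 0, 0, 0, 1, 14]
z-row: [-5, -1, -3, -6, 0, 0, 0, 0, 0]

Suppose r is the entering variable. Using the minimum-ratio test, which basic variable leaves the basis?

Column r entries and ratios — s_1: 0 ≤ 0, skip; s_2: 25/3 = 25/3; s_3: 23/2 = 23/2; s_4: 14/1 = 14.
Smallest ratio is 25/3 in the row of s_2, so s_2 leaves.

s_2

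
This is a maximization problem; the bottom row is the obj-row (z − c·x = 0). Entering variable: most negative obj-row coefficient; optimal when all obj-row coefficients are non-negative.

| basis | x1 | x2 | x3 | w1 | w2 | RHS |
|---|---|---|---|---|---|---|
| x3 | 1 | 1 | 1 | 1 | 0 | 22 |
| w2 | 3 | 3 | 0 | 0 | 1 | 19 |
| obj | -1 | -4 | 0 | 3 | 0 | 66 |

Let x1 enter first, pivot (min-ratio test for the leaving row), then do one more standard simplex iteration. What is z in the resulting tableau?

Ratio test on column x1 — row 1: 22/1 = 22; row 2: 19/3 = 19/3. Minimum is 19/3 at row 2 (w2 leaves); pivot element 3.
Pivot on row 2; the obj-row RHS becomes 66 − (-1)·(19/3) = 217/3.
Next entering variable (most negative obj-row entry -3): x2.
Ratio test on column x2 — row 1: entry 0 ≤ 0; row 2: (19/3)/1 = 19/3. Minimum is 19/3 at row 2 (x1 leaves); pivot element 1.
After the second pivot the obj-row RHS is 217/3 − (-3)·(19/3) = 274/3.

274/3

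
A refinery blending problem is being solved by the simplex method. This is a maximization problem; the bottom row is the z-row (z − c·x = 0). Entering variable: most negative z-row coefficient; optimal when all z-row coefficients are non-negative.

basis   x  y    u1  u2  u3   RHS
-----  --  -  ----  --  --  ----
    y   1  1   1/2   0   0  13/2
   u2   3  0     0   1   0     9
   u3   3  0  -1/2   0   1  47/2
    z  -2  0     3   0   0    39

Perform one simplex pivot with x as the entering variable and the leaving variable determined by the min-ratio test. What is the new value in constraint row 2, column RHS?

Ratio test on column x — row 1: (13/2)/1 = 13/2; row 2: 9/3 = 3; row 3: (47/2)/3 = 47/6. Minimum is 3 at row 2 (u2 leaves); pivot element 3.
Divide row 2 by 3; eliminate column x from the other rows.
In the new row 2, the RHS entry is the old entry divided by the pivot: 9/3 = 3.

3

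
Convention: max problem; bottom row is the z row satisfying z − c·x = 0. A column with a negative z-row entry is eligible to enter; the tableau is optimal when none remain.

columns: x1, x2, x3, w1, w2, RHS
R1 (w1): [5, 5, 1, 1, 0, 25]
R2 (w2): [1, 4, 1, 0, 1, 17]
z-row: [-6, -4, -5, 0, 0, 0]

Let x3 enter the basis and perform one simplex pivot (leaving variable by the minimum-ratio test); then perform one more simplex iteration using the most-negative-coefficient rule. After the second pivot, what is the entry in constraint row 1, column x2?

1/4

Ratio test on column x3 — row 1: 25/1 = 25; row 2: 17/1 = 17. Minimum is 17 at row 2 (w2 leaves); pivot element 1.
Divide row 2 by 1; eliminate column x3 from the other rows.
Second iteration: most negative z-row entry is -1 in column x1, so x1 enters.
Ratio test on column x1 — row 1: 8/4 = 2; row 2: 17/1 = 17. Minimum is 2 at row 1 (w1 leaves); pivot element 4.
Divide row 1 by 4; eliminate column x1 from the other rows.
After both pivots, the entry at constraint row 1, column x2 is 1/4.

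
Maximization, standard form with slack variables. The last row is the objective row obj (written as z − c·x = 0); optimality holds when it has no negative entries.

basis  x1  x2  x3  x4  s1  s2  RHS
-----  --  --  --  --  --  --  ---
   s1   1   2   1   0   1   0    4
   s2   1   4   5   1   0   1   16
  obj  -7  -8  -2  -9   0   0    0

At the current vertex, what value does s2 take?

16

s2 is basic (row 2); its value is the RHS of that row, 16.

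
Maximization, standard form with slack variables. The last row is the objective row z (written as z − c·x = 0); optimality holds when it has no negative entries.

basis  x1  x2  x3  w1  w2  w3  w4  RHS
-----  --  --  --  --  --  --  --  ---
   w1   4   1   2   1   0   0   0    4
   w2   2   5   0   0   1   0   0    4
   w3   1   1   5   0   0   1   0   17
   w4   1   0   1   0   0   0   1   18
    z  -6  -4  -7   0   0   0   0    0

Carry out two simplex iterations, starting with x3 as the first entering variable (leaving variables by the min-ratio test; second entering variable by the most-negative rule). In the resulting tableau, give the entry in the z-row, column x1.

41/5

Ratio test on column x3 — row 1: 4/2 = 2; row 2: entry 0 ≤ 0; row 3: 17/5 = 17/5; row 4: 18/1 = 18. Minimum is 2 at row 1 (w1 leaves); pivot element 2.
Divide row 1 by 2; eliminate column x3 from the other rows.
Second iteration: most negative z-row entry is -1/2 in column x2, so x2 enters.
Ratio test on column x2 — row 1: 2/(1/2) = 4; row 2: 4/5 = 4/5; row 3: entry -3/2 ≤ 0; row 4: entry -1/2 ≤ 0. Minimum is 4/5 at row 2 (w2 leaves); pivot element 5.
Divide row 2 by 5; eliminate column x2 from the other rows.
After both pivots, the entry at the z-row, column x1 is 41/5.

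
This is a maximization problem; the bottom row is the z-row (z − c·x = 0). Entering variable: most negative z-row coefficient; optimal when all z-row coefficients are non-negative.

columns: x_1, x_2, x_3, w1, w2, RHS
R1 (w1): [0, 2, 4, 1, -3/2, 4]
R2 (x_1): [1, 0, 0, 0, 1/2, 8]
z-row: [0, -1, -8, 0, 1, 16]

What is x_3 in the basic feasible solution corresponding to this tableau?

0

x_3 is not in the basis, so in the current basic feasible solution x_3 = 0.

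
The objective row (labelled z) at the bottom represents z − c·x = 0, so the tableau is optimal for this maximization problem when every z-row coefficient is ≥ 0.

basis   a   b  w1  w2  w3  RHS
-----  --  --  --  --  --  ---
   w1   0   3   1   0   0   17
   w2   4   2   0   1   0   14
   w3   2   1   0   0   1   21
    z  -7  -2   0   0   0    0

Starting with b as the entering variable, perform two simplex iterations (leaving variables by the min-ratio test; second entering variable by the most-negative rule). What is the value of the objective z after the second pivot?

16

Ratio test on column b — row 1: 17/3 = 17/3; row 2: 14/2 = 7; row 3: 21/1 = 21. Minimum is 17/3 at row 1 (w1 leaves); pivot element 3.
Pivot on row 1; the z-row RHS becomes 0 − (-2)·(17/3) = 34/3.
Next entering variable (most negative z-row entry -7): a.
Ratio test on column a — row 1: entry 0 ≤ 0; row 2: (8/3)/4 = 2/3; row 3: (46/3)/2 = 23/3. Minimum is 2/3 at row 2 (w2 leaves); pivot element 4.
After the second pivot the z-row RHS is 34/3 − (-7)·(2/3) = 16.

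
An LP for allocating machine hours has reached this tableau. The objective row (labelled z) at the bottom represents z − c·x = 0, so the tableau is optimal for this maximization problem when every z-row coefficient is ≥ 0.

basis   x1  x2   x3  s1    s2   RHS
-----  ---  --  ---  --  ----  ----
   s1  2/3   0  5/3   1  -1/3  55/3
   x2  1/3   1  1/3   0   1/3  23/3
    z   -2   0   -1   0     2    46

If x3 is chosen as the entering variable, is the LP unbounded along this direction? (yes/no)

Column x3 has positive entries in row(s) 1, 2, so the ratio test bounds it — not unbounded.

no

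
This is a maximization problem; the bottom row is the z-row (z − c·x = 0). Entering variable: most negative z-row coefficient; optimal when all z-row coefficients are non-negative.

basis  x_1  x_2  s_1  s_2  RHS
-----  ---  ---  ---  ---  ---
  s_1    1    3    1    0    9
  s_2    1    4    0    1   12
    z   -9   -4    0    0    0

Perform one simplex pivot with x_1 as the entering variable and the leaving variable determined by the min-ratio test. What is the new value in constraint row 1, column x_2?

3

Ratio test on column x_1 — row 1: 9/1 = 9; row 2: 12/1 = 12. Minimum is 9 at row 1 (s_1 leaves); pivot element 1.
Divide row 1 by 1; eliminate column x_1 from the other rows.
In the new row 1, the x_2 entry is the old entry divided by the pivot: 3/1 = 3.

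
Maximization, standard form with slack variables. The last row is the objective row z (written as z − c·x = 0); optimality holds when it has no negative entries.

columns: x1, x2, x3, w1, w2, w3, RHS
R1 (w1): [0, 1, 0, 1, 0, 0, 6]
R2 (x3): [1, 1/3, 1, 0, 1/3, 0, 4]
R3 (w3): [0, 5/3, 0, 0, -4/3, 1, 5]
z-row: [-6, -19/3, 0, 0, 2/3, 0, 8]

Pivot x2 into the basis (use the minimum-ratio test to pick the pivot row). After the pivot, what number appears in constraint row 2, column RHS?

3

Ratio test on column x2 — row 1: 6/1 = 6; row 2: 4/(1/3) = 12; row 3: 5/(5/3) = 3. Minimum is 3 at row 3 (w3 leaves); pivot element 5/3.
Divide row 3 by 5/3; eliminate column x2 from the other rows.
Row 2 update in column RHS: 4 − (1/3)·3 = 3.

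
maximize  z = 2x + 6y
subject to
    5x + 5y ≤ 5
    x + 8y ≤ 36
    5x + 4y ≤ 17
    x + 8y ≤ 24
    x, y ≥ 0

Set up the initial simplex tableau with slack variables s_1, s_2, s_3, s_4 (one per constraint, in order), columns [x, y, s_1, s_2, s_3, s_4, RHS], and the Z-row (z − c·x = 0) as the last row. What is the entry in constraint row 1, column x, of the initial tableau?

5

Constraint 1 has coefficient 5 on x.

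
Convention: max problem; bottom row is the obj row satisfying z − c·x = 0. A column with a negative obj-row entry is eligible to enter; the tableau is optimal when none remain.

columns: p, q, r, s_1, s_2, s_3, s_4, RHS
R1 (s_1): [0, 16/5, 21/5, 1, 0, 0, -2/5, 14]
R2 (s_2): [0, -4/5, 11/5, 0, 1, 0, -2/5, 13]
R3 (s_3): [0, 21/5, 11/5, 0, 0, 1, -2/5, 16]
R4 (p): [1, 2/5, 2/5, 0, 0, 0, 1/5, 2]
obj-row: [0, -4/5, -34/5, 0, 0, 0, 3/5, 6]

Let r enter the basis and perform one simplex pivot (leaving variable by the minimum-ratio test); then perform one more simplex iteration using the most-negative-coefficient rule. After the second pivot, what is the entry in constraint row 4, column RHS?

Ratio test on column r — row 1: 14/(21/5) = 10/3; row 2: 13/(11/5) = 65/11; row 3: 16/(11/5) = 80/11; row 4: 2/(2/5) = 5. Minimum is 10/3 at row 1 (s_1 leaves); pivot element 21/5.
Divide row 1 by 21/5; eliminate column r from the other rows.
Second iteration: most negative obj-row entry is -1/21 in column s_4, so s_4 enters.
Ratio test on column s_4 — row 1: entry -2/21 ≤ 0; row 2: entry -4/21 ≤ 0; row 3: entry -4/21 ≤ 0; row 4: (2/3)/(5/21) = 14/5. Minimum is 14/5 at row 4 (p leaves); pivot element 5/21.
Divide row 4 by 5/21; eliminate column s_4 from the other rows.
After both pivots, the entry at constraint row 4, column RHS is 14/5.

14/5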